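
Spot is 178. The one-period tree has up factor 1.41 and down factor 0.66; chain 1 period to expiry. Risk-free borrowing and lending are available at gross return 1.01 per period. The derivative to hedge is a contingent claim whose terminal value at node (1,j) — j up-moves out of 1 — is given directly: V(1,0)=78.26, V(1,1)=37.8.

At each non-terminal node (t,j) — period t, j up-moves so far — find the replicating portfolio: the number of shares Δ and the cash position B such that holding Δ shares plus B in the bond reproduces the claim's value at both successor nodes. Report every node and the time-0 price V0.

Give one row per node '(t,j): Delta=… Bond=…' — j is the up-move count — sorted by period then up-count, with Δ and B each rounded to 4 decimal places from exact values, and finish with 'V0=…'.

No-arbitrage ⇒ martingale measure with p* = (R−d)/(u−d) = 0.4667.
Terminal payoffs: V(1,0)=78.2600, V(1,1)=37.8000
  t=0,j=0: stock 178.0000 → up 250.9800 (V=37.8000), down 117.4800 (V=78.2600). Price 58.7908; hedge Δ=-0.3031, bond B=112.7374.
Check: Δ(0,0)·S0 + B(0,0) = 58.7908 = V0.

(0,0): Delta=-0.3031 Bond=112.7374
V0=58.7908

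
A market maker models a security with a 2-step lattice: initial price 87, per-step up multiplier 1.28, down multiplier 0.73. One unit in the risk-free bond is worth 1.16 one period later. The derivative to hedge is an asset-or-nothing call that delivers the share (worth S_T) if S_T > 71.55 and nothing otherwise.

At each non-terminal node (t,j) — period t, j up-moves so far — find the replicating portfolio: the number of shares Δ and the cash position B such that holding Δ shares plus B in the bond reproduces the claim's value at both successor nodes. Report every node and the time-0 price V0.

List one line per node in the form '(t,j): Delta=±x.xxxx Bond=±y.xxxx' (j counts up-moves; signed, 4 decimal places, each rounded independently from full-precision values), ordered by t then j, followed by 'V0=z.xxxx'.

Under the risk-neutral measure, an up-move has probability p* = (R−d)/(u−d) = 0.7818 and values discount at R = 1.16.
At expiry t=2: V(2,0)=0.0000, V(2,1)=81.2928, V(2,2)=142.5408
Node (1,0) S=63.5100: V=(p*·81.2928+(1−p*)·0.0000)/1.16=54.7898; Δ=(81.2928−0.0000)/(81.2928−46.3623)=2.3273; B=V−Δ·S=-93.0153
Node (1,1) S=111.3600: V=(p*·142.5408+(1−p*)·81.2928)/1.16=111.3600; Δ=(142.5408−81.2928)/(142.5408−81.2928)=1.0000; B=V−Δ·S=0.0000
Node (0,0) S=87.0000: V=(p*·111.3600+(1−p*)·54.7898)/1.16=85.3598; Δ=(111.3600−54.7898)/(111.3600−63.5100)=1.1822; B=V−Δ·S=-17.4950
The time-0 hedge costs 85.3598, which is the no-arbitrage price.

(0,0): Delta=1.1822 Bond=-17.4950
(1,0): Delta=2.3273 Bond=-93.0153
(1,1): Delta=1.0000 Bond=0.0000
V0=85.3598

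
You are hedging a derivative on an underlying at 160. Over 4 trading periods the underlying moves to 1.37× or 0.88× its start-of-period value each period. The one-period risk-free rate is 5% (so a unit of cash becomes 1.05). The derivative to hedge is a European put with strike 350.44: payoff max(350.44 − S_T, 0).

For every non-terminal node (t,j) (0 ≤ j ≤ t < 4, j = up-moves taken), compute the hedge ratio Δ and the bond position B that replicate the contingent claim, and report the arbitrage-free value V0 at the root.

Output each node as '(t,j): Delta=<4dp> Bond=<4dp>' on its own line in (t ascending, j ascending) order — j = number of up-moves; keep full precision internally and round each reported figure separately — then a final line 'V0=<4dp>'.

(0,0): Delta=-0.8771 Bond=272.2242
(1,0): Delta=-0.9816 Bond=300.5559
(1,1): Delta=-0.7507 Bond=258.1261
(2,0): Delta=-1.0000 Bond=317.8594
(2,1): Delta=-0.9594 Bond=311.3000
(2,2): Delta=-0.4983 Bond=195.2346
(3,0): Delta=-1.0000 Bond=333.7524
(3,1): Delta=-1.0000 Bond=333.7524
(3,2): Delta=-0.9104 Bond=313.9006
(3,3): Delta=0.0000 Bond=0.0000
V0=131.8907

Since d<R<u, set p* = (R−d)/(u−d) = 0.3469; price each node as the discounted p*-expectation of its children.
Terminal values V(4,·): V(4,0)=254.4887, V(4,1)=201.0613, V(4,2)=117.8846, V(4,3)=0.0000, V(4,4)=0.0000
Node (3,0) S=109.0355: V=(p*·201.0613+(1−p*)·254.4887)/1.05=224.7169; Δ=(201.0613−254.4887)/(149.3787−95.9513)=-1.0000; B=V−Δ·S=333.7524
Node (3,1) S=169.7485: V=(p*·117.8846+(1−p*)·201.0613)/1.05=164.0039; Δ=(117.8846−201.0613)/(232.5554−149.3787)=-1.0000; B=V−Δ·S=333.7524
Node (3,2) S=264.2675: V=(p*·0.0000+(1−p*)·117.8846)/1.05=73.3199; Δ=(0.0000−117.8846)/(362.0465−232.5554)=-0.9104; B=V−Δ·S=313.9006
Node (3,3) S=411.4165: V=(p*·0.0000+(1−p*)·0.0000)/1.05=0.0000; Δ=(0.0000−0.0000)/(563.6406−362.0465)=0.0000; B=V−Δ·S=0.0000
Node (2,0) S=123.9040: V=(p*·164.0039+(1−p*)·224.7169)/1.05=193.9554; Δ=(164.0039−224.7169)/(169.7485−109.0355)=-1.0000; B=V−Δ·S=317.8594
Node (2,1) S=192.8960: V=(p*·73.3199+(1−p*)·164.0039)/1.05=126.2306; Δ=(73.3199−164.0039)/(264.2675−169.7485)=-0.9594; B=V−Δ·S=311.3000
Node (2,2) S=300.3040: V=(p*·0.0000+(1−p*)·73.3199)/1.05=45.6022; Δ=(0.0000−73.3199)/(411.4165−264.2675)=-0.4983; B=V−Δ·S=195.2346
Node (1,0) S=140.8000: V=(p*·126.2306+(1−p*)·193.9554)/1.05=162.3419; Δ=(126.2306−193.9554)/(192.8960−123.9040)=-0.9816; B=V−Δ·S=300.5559
Node (1,1) S=219.2000: V=(p*·45.6022+(1−p*)·126.2306)/1.05=93.5785; Δ=(45.6022−126.2306)/(300.3040−192.8960)=-0.7507; B=V−Δ·S=258.1261
Node (0,0) S=160.0000: V=(p*·93.5785+(1−p*)·162.3419)/1.05=131.8907; Δ=(93.5785−162.3419)/(219.2000−140.8000)=-0.8771; B=V−Δ·S=272.2242
Self-financing check: at every node Δ·S+B equals the discounted successor values.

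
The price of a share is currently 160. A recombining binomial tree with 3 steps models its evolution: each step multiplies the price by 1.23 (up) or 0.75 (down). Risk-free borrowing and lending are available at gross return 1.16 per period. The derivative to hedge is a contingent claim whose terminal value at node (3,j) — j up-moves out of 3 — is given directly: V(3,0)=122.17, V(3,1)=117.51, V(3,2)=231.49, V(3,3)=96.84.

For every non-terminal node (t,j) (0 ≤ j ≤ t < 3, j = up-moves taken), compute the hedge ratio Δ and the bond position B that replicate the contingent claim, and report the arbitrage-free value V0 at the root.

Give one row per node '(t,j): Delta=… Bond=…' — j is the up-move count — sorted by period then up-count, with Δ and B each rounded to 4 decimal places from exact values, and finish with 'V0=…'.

(0,0): Delta=-0.6768 Bond=198.6399
(1,0): Delta=1.4469 Bond=-24.4280
(1,1): Delta=-0.8979 Bond=273.9332
(2,0): Delta=-0.1079 Bond=111.5959
(2,1): Delta=1.6088 Bond=-52.2274
(2,2): Delta=-1.1589 Bond=380.9316
V0=90.3490

Under the risk-neutral measure, an up-move has probability p* = (R−d)/(u−d) = 0.8542 and values discount at R = 1.16.
Terminal values V(3,·): V(3,0)=122.1700, V(3,1)=117.5100, V(3,2)=231.4900, V(3,3)=96.8400
  t=2,j=0: stock 90.0000 → up 110.7000 (V=117.5100), down 67.5000 (V=122.1700). Price 101.8876; hedge Δ=-0.1079, bond B=111.5959.
  t=2,j=1: stock 147.6000 → up 181.5480 (V=231.4900), down 110.7000 (V=117.5100). Price 185.2310; hedge Δ=1.6088, bond B=-52.2274.
  t=2,j=2: stock 242.0640 → up 297.7387 (V=96.8400), down 181.5480 (V=231.4900). Price 100.4107; hedge Δ=-1.1589, bond B=380.9316.
  t=1,j=0: stock 120.0000 → up 147.6000 (V=185.2310), down 90.0000 (V=101.8876). Price 149.2041; hedge Δ=1.4469, bond B=-24.4280.
  t=1,j=1: stock 196.8000 → up 242.0640 (V=100.4107), down 147.6000 (V=185.2310). Price 97.2244; hedge Δ=-0.8979, bond B=273.9332.
  t=0,j=0: stock 160.0000 → up 196.8000 (V=97.2244), down 120.0000 (V=149.2041). Price 90.3490; hedge Δ=-0.6768, bond B=198.6399.
Each (Δ,B) replicates both successor values, so the strategy is self-financing and V0 is arbitrage-free.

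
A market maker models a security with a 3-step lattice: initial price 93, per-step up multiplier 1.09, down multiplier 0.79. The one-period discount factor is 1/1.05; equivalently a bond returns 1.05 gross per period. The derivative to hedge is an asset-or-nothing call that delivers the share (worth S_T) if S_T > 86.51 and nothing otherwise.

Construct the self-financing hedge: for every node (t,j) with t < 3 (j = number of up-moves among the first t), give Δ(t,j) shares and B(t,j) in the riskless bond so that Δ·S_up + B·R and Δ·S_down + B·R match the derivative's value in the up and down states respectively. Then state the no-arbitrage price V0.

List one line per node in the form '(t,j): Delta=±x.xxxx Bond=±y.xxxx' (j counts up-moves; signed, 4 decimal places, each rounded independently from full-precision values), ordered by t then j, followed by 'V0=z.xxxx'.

Under the risk-neutral measure, an up-move has probability p* = (R−d)/(u−d) = 0.8667 and values discount at R = 1.05.
Terminal payoffs: V(3,0)=0.0000, V(3,1)=0.0000, V(3,2)=87.2897, V(3,3)=120.4377
  t=2,j=0: stock 58.0413 → up 63.2650 (V=0.0000), down 45.8526 (V=0.0000). Price 0.0000; hedge Δ=0.0000, bond B=0.0000.
  t=2,j=1: stock 80.0823 → up 87.2897 (V=87.2897), down 63.2650 (V=0.0000). Price 72.0486; hedge Δ=3.6333, bond B=-218.9170.
  t=2,j=2: stock 110.4933 → up 120.4377 (V=120.4377), down 87.2897 (V=87.2897). Price 110.4933; hedge Δ=1.0000, bond B=0.0000.
  t=1,j=0: stock 73.4700 → up 80.0823 (V=72.0486), down 58.0413 (V=0.0000). Price 59.4687; hedge Δ=3.2688, bond B=-180.6934.
  t=1,j=1: stock 101.3700 → up 110.4933 (V=110.4933), down 80.0823 (V=72.0486). Price 100.3499; hedge Δ=1.2642, bond B=-27.7990.
  t=0,j=0: stock 93.0000 → up 101.3700 (V=100.3499), down 73.4700 (V=59.4687). Price 90.3800; hedge Δ=1.4653, bond B=-45.8904.
Check: Δ(0,0)·S0 + B(0,0) = 90.3800 = V0.

(0,0): Delta=1.4653 Bond=-45.8904
(1,0): Delta=3.2688 Bond=-180.6934
(1,1): Delta=1.2642 Bond=-27.7990
(2,0): Delta=0.0000 Bond=0.0000
(2,1): Delta=3.6333 Bond=-218.9170
(2,2): Delta=1.0000 Bond=0.0000
V0=90.3800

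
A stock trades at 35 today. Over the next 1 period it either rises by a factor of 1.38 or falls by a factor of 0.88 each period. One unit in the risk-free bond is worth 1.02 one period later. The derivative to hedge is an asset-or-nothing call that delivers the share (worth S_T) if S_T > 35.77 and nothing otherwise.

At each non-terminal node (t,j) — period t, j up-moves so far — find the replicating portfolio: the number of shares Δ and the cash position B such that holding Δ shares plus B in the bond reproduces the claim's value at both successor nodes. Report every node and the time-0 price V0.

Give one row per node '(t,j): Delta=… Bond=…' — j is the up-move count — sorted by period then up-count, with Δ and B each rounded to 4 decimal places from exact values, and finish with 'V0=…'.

(0,0): Delta=2.7600 Bond=-83.3412
V0=13.2588

Risk-neutral probability p* = (R−d)/(u−d) = (1.02−0.88)/(1.38−0.88) = 0.2800.
Payoff layer (t=1): V(1,0)=0.0000, V(1,1)=48.3000
(0,0): S=35.0000. Δ = (V_up−V_dn)/(S_up−S_dn) = (48.3000−0.0000)/(48.3000−30.8000) = 2.7600. V = [p*·48.3000 + (1−p*)·0.0000]/1.02 = 13.2588. B = V − Δ·S = -83.3412.
Root portfolio cost Δ·35+B reproduces V0=13.2588.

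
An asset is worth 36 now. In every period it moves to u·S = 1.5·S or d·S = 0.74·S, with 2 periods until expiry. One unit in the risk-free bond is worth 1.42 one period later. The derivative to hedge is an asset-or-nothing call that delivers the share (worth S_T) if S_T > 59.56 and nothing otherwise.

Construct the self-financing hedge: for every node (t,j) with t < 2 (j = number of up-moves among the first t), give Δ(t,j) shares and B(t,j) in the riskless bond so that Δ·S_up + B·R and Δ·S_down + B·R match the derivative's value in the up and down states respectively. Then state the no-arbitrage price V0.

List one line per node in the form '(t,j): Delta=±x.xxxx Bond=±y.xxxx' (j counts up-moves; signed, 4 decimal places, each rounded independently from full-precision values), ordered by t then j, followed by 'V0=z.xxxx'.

(0,0): Delta=1.8654 Bond=-34.9963
(1,0): Delta=0.0000 Bond=0.0000
(1,1): Delta=1.9737 Bond=-55.5411
V0=32.1587

No-arbitrage ⇒ martingale measure with p* = (R−d)/(u−d) = 0.8947.
Terminal values V(2,·): V(2,0)=0.0000, V(2,1)=0.0000, V(2,2)=81.0000
Node (1,0) S=26.6400: V=(p*·0.0000+(1−p*)·0.0000)/1.42=0.0000; Δ=(0.0000−0.0000)/(39.9600−19.7136)=0.0000; B=V−Δ·S=0.0000
Node (1,1) S=54.0000: V=(p*·81.0000+(1−p*)·0.0000)/1.42=51.0378; Δ=(81.0000−0.0000)/(81.0000−39.9600)=1.9737; B=V−Δ·S=-55.5411
Node (0,0) S=36.0000: V=(p*·51.0378+(1−p*)·0.0000)/1.42=32.1587; Δ=(51.0378−0.0000)/(54.0000−26.6400)=1.8654; B=V−Δ·S=-34.9963
The time-0 hedge costs 32.1587, which is the no-arbitrage price.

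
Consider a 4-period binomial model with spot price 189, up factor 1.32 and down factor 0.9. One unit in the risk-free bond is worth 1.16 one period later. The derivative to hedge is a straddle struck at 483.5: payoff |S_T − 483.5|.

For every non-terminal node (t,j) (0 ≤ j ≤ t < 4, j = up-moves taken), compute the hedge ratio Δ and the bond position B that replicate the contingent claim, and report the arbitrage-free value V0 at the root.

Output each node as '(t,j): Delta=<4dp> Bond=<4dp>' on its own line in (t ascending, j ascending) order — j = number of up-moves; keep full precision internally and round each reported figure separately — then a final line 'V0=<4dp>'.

(0,0): Delta=-0.6542 Bond=216.3299
(1,0): Delta=-1.0000 Bond=309.7580
(1,1): Delta=-0.5092 Bond=214.7487
(2,0): Delta=-1.0000 Bond=359.3193
(2,1): Delta=-1.0000 Bond=359.3193
(2,2): Delta=-0.3032 Bond=181.2865
(3,0): Delta=-1.0000 Bond=416.8103
(3,1): Delta=-1.0000 Bond=416.8103
(3,2): Delta=-1.0000 Bond=416.8103
(3,3): Delta=-0.0108 Bond=83.2044
V0=92.6802

Since d<R<u, set p* = (R−d)/(u−d) = 0.6190; price each node as the discounted p*-expectation of its children.
Payoff layer (t=4): V(4,0)=359.4971, V(4,1)=301.6291, V(4,2)=216.7560, V(4,3)=92.2754, V(4,4)=90.2960
Node (3,0) S=137.7810: V=(p*·301.6291+(1−p*)·359.4971)/1.16=279.0293; Δ=(301.6291−359.4971)/(181.8709−124.0029)=-1.0000; B=V−Δ·S=416.8103
Node (3,1) S=202.0788: V=(p*·216.7560+(1−p*)·301.6291)/1.16=214.7315; Δ=(216.7560−301.6291)/(266.7440−181.8709)=-1.0000; B=V−Δ·S=416.8103
Node (3,2) S=296.3822: V=(p*·92.2754+(1−p*)·216.7560)/1.16=120.4281; Δ=(92.2754−216.7560)/(391.2246−266.7440)=-1.0000; B=V−Δ·S=416.8103
Node (3,3) S=434.6940: V=(p*·90.2960+(1−p*)·92.2754)/1.16=78.4915; Δ=(90.2960−92.2754)/(573.7960−391.2246)=-0.0108; B=V−Δ·S=83.2044
Node (2,0) S=153.0900: V=(p*·214.7315+(1−p*)·279.0293)/1.16=206.2293; Δ=(214.7315−279.0293)/(202.0788−137.7810)=-1.0000; B=V−Δ·S=359.3193
Node (2,1) S=224.5320: V=(p*·120.4281+(1−p*)·214.7315)/1.16=134.7873; Δ=(120.4281−214.7315)/(296.3822−202.0788)=-1.0000; B=V−Δ·S=359.3193
Node (2,2) S=329.3136: V=(p*·78.4915+(1−p*)·120.4281)/1.16=81.4373; Δ=(78.4915−120.4281)/(434.6940−296.3822)=-0.3032; B=V−Δ·S=181.2865
Node (1,0) S=170.1000: V=(p*·134.7873+(1−p*)·206.2293)/1.16=139.6580; Δ=(134.7873−206.2293)/(224.5320−153.0900)=-1.0000; B=V−Δ·S=309.7580
Node (1,1) S=249.4800: V=(p*·81.4373+(1−p*)·134.7873)/1.16=87.7251; Δ=(81.4373−134.7873)/(329.3136−224.5320)=-0.5092; B=V−Δ·S=214.7487
Node (0,0) S=189.0000: V=(p*·87.7251+(1−p*)·139.6580)/1.16=92.6802; Δ=(87.7251−139.6580)/(249.4800−170.1000)=-0.6542; B=V−Δ·S=216.3299
Each (Δ,B) replicates both successor values, so the strategy is self-financing and V0 is arbitrage-free.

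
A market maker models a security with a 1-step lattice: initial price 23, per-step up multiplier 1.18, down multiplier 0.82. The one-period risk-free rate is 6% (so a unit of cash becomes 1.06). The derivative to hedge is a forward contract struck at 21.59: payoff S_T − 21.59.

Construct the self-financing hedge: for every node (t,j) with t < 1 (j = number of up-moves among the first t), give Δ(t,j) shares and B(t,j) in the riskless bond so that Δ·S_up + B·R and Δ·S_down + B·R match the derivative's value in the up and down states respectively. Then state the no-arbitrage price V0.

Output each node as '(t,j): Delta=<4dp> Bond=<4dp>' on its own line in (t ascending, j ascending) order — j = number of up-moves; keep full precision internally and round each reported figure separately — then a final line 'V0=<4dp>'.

Risk-neutral probability p* = (R−d)/(u−d) = (1.06−0.82)/(1.18−0.82) = 0.6667.
Terminal values V(1,·): V(1,0)=-2.7300, V(1,1)=5.5500
  t=0,j=0: stock 23.0000 → up 27.1400 (V=5.5500), down 18.8600 (V=-2.7300). Price 2.6321; hedge Δ=1.0000, bond B=-20.3679.
Root portfolio cost Δ·23+B reproduces V0=2.6321.

(0,0): Delta=1.0000 Bond=-20.3679
V0=2.6321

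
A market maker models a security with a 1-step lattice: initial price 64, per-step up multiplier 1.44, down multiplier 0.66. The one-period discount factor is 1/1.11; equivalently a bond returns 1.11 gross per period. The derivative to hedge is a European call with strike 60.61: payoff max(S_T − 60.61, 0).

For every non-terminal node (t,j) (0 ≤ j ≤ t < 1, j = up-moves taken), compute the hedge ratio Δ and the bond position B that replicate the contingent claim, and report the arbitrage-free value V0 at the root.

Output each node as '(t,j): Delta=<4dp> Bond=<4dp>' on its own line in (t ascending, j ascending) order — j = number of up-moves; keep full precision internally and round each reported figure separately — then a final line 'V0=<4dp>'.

(0,0): Delta=0.6320 Bond=-24.0506
V0=16.3981

The replicating-portfolio and risk-neutral prices coincide; use p* = (1.11−0.66)/(1.44−0.66) = 0.5769 for the latter.
Terminal payoffs: V(1,0)=0.0000, V(1,1)=31.5500
  t=0,j=0: stock 64.0000 → up 92.1600 (V=31.5500), down 42.2400 (V=0.0000). Price 16.3981; hedge Δ=0.6320, bond B=-24.0506.
Each (Δ,B) replicates both successor values, so the strategy is self-financing and V0 is arbitrage-free.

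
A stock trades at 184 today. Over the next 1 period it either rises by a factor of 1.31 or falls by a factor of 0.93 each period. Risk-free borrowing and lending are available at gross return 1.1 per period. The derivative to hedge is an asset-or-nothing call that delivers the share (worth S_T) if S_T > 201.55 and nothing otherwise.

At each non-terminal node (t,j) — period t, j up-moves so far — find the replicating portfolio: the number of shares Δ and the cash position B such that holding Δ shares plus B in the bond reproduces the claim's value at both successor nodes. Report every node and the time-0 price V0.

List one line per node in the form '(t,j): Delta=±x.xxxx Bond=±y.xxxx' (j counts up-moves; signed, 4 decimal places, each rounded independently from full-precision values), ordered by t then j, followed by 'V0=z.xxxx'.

Risk-neutral probability p* = (R−d)/(u−d) = (1.1−0.93)/(1.31−0.93) = 0.4474.
Terminal payoffs: V(1,0)=0.0000, V(1,1)=241.0400
  t=0,j=0: stock 184.0000 → up 241.0400 (V=241.0400), down 171.1200 (V=0.0000). Price 98.0306; hedge Δ=3.4474, bond B=-536.2852.
Each (Δ,B) replicates both successor values, so the strategy is self-financing and V0 is arbitrage-free.

(0,0): Delta=3.4474 Bond=-536.2852
V0=98.0306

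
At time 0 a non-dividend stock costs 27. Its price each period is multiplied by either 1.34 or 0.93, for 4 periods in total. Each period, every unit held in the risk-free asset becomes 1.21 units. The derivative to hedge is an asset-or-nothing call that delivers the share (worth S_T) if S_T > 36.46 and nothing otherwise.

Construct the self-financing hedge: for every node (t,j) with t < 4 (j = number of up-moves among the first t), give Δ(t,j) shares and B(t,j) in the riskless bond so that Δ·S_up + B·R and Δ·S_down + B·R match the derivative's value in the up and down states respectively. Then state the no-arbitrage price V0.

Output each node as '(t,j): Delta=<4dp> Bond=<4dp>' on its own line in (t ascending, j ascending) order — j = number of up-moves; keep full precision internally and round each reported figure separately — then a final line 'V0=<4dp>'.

(0,0): Delta=1.2912 Bond=-9.1393
(1,0): Delta=1.7768 Bond=-23.2512
(1,1): Delta=1.1347 Bond=-5.3976
(2,0): Delta=2.4718 Bond=-44.3651
(2,1): Delta=1.5528 Bond=-20.5981
(2,2): Delta=1.0000 Bond=0.0000
(3,0): Delta=0.0000 Bond=0.0000
(3,1): Delta=3.2683 Bond=-78.6055
(3,2): Delta=1.0000 Bond=0.0000
(3,3): Delta=1.0000 Bond=0.0000
V0=25.7226

Since d<R<u, set p* = (R−d)/(u−d) = 0.6829; price each node as the discounted p*-expectation of its children.
At expiry t=4: V(4,0)=0.0000, V(4,1)=0.0000, V(4,2)=41.9314, V(4,3)=60.4173, V(4,4)=87.0528
(3,0): S=21.7176. Δ = (V_up−V_dn)/(S_up−S_dn) = (0.0000−0.0000)/(29.1016−20.1974) = 0.0000. V = [p*·0.0000 + (1−p*)·0.0000]/1.21 = 0.0000. B = V − Δ·S = 0.0000.
(3,1): S=31.2921. Δ = (V_up−V_dn)/(S_up−S_dn) = (41.9314−0.0000)/(41.9314−29.1016) = 3.2683. V = [p*·41.9314 + (1−p*)·0.0000]/1.21 = 23.6662. B = V − Δ·S = -78.6055.
(3,2): S=45.0875. Δ = (V_up−V_dn)/(S_up−S_dn) = (60.4173−41.9314)/(60.4173−41.9314) = 1.0000. V = [p*·60.4173 + (1−p*)·41.9314]/1.21 = 45.0875. B = V − Δ·S = 0.0000.
(3,3): S=64.9648. Δ = (V_up−V_dn)/(S_up−S_dn) = (87.0528−60.4173)/(87.0528−60.4173) = 1.0000. V = [p*·87.0528 + (1−p*)·60.4173]/1.21 = 64.9648. B = V − Δ·S = 0.0000.
(2,0): S=23.3523. Δ = (V_up−V_dn)/(S_up−S_dn) = (23.6662−0.0000)/(31.2921−21.7176) = 2.4718. V = [p*·23.6662 + (1−p*)·0.0000]/1.21 = 13.3572. B = V − Δ·S = -44.3651.
(2,1): S=33.6474. Δ = (V_up−V_dn)/(S_up−S_dn) = (45.0875−23.6662)/(45.0875−31.2921) = 1.5528. V = [p*·45.0875 + (1−p*)·23.6662]/1.21 = 31.6491. B = V − Δ·S = -20.5981.
(2,2): S=48.4812. Δ = (V_up−V_dn)/(S_up−S_dn) = (64.9648−45.0875)/(64.9648−45.0875) = 1.0000. V = [p*·64.9648 + (1−p*)·45.0875]/1.21 = 48.4812. B = V − Δ·S = 0.0000.
(1,0): S=25.1100. Δ = (V_up−V_dn)/(S_up−S_dn) = (31.6491−13.3572)/(33.6474−23.3523) = 1.7768. V = [p*·31.6491 + (1−p*)·13.3572]/1.21 = 21.3630. B = V − Δ·S = -23.2512.
(1,1): S=36.1800. Δ = (V_up−V_dn)/(S_up−S_dn) = (48.4812−31.6491)/(48.4812−33.6474) = 1.1347. V = [p*·48.4812 + (1−p*)·31.6491]/1.21 = 35.6564. B = V − Δ·S = -5.3976.
(0,0): S=27.0000. Δ = (V_up−V_dn)/(S_up−S_dn) = (35.6564−21.3630)/(36.1800−25.1100) = 1.2912. V = [p*·35.6564 + (1−p*)·21.3630]/1.21 = 25.7226. B = V − Δ·S = -9.1393.
Each (Δ,B) replicates both successor values, so the strategy is self-financing and V0 is arbitrage-free.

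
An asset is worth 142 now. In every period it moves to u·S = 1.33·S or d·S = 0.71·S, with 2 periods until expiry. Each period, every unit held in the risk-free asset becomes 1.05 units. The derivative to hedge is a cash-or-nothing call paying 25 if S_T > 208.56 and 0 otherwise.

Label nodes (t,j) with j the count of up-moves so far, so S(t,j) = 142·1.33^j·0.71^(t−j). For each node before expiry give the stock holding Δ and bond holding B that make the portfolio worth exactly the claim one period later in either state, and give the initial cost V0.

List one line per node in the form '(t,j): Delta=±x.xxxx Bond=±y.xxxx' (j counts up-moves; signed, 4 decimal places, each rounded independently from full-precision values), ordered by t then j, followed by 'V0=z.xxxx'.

(0,0): Delta=0.1483 Bond=-14.2402
(1,0): Delta=0.0000 Bond=0.0000
(1,1): Delta=0.2135 Bond=-27.2657
V0=6.8192

Since d<R<u, set p* = (R−d)/(u−d) = 0.5484; price each node as the discounted p*-expectation of its children.
Payoff layer (t=2): V(2,0)=0.0000, V(2,1)=0.0000, V(2,2)=25.0000
  t=1,j=0: stock 100.8200 → up 134.0906 (V=0.0000), down 71.5822 (V=0.0000). Price 0.0000; hedge Δ=0.0000, bond B=0.0000.
  t=1,j=1: stock 188.8600 → up 251.1838 (V=25.0000), down 134.0906 (V=0.0000). Price 13.0568; hedge Δ=0.2135, bond B=-27.2657.
  t=0,j=0: stock 142.0000 → up 188.8600 (V=13.0568), down 100.8200 (V=0.0000). Price 6.8192; hedge Δ=0.1483, bond B=-14.2402.
Check: Δ(0,0)·S0 + B(0,0) = 6.8192 = V0.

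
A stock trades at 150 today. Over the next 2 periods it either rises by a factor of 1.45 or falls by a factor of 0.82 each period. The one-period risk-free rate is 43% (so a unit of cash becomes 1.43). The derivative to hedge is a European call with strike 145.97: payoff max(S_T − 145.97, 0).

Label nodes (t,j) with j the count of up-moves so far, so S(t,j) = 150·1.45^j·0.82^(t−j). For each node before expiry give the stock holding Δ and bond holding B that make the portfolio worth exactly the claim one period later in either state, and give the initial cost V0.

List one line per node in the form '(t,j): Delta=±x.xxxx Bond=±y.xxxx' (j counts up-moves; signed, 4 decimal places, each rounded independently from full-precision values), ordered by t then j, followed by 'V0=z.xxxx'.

(0,0): Delta=0.9894 Bond=-69.7706
(1,0): Delta=0.4179 Bond=-29.4723
(1,1): Delta=1.0000 Bond=-102.0769
V0=78.6398

Since d<R<u, set p* = (R−d)/(u−d) = 0.9683; price each node as the discounted p*-expectation of its children.
At expiry t=2: V(2,0)=0.0000, V(2,1)=32.3800, V(2,2)=169.4050
  t=1,j=0: stock 123.0000 → up 178.3500 (V=32.3800), down 100.8600 (V=0.0000). Price 21.9245; hedge Δ=0.4179, bond B=-29.4723.
  t=1,j=1: stock 217.5000 → up 315.3750 (V=169.4050), down 178.3500 (V=32.3800). Price 115.4231; hedge Δ=1.0000, bond B=-102.0769.
  t=0,j=0: stock 150.0000 → up 217.5000 (V=115.4231), down 123.0000 (V=21.9245). Price 78.6398; hedge Δ=0.9894, bond B=-69.7706.
Self-financing check: at every node Δ·S+B equals the discounted successor values.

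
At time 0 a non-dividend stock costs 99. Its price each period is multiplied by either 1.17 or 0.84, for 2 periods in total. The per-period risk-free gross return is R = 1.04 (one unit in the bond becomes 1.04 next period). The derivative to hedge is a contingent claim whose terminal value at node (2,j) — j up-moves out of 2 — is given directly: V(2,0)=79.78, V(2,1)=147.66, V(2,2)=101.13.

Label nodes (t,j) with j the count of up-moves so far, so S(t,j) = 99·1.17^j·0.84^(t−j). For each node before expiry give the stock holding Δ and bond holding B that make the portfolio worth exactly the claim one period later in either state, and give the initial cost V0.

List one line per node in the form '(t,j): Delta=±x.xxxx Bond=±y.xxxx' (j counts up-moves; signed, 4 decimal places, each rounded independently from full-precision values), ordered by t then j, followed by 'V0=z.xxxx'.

(0,0): Delta=-0.0430 Bond=115.2313
(1,0): Delta=2.4735 Bond=-89.4283
(1,1): Delta=-1.2173 Bond=255.8654
V0=110.9790

The replicating-portfolio and risk-neutral prices coincide; use p* = (1.04−0.84)/(1.17−0.84) = 0.6061 for the latter.
Payoff layer (t=2): V(2,0)=79.7800, V(2,1)=147.6600, V(2,2)=101.1300
(1,0): S=83.1600. Δ = (V_up−V_dn)/(S_up−S_dn) = (147.6600−79.7800)/(97.2972−69.8544) = 2.4735. V = [p*·147.6600 + (1−p*)·79.7800]/1.04 = 116.2686. B = V − Δ·S = -89.4283.
(1,1): S=115.8300. Δ = (V_up−V_dn)/(S_up−S_dn) = (101.1300−147.6600)/(135.5211−97.2972) = -1.2173. V = [p*·101.1300 + (1−p*)·147.6600]/1.04 = 114.8654. B = V − Δ·S = 255.8654.
(0,0): S=99.0000. Δ = (V_up−V_dn)/(S_up−S_dn) = (114.8654−116.2686)/(115.8300−83.1600) = -0.0430. V = [p*·114.8654 + (1−p*)·116.2686]/1.04 = 110.9790. B = V − Δ·S = 115.2313.
Each (Δ,B) replicates both successor values, so the strategy is self-financing and V0 is arbitrage-free.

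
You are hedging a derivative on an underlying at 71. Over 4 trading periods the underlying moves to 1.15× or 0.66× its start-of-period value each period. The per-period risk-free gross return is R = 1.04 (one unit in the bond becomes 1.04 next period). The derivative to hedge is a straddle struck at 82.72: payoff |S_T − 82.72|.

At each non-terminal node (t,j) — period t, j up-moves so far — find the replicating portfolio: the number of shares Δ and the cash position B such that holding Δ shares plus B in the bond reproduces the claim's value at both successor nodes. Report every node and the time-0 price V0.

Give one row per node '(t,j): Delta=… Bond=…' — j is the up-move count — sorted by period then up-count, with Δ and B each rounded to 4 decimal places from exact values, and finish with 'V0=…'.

(0,0): Delta=-0.0118 Bond=26.1817
(1,0): Delta=-1.0000 Bond=73.5378
(1,1): Delta=0.1524 Bond=13.8238
(2,0): Delta=-1.0000 Bond=76.4793
(2,1): Delta=-1.0000 Bond=76.4793
(2,2): Delta=0.3439 Bond=-3.6004
(3,0): Delta=-1.0000 Bond=79.5385
(3,1): Delta=-1.0000 Bond=79.5385
(3,2): Delta=-1.0000 Bond=79.5385
(3,3): Delta=0.5671 Bond=-27.8526
V0=25.3466

No-arbitrage ⇒ martingale measure with p* = (R−d)/(u−d) = 0.7755.
Payoff layer (t=4): V(4,0)=69.2479, V(4,1)=59.2460, V(4,2)=41.8182, V(4,3)=11.4518, V(4,4)=41.4594
Node (3,0) S=20.4122: V=(p*·59.2460+(1−p*)·69.2479)/1.04=59.1262; Δ=(59.2460−69.2479)/(23.4740−13.4721)=-1.0000; B=V−Δ·S=79.5385
Node (3,1) S=35.5667: V=(p*·41.8182+(1−p*)·59.2460)/1.04=43.9717; Δ=(41.8182−59.2460)/(40.9018−23.4740)=-1.0000; B=V−Δ·S=79.5385
Node (3,2) S=61.9723: V=(p*·11.4518+(1−p*)·41.8182)/1.04=17.5661; Δ=(11.4518−41.8182)/(71.2682−40.9018)=-1.0000; B=V−Δ·S=79.5385
Node (3,3) S=107.9821: V=(p*·41.4594+(1−p*)·11.4518)/1.04=33.3875; Δ=(41.4594−11.4518)/(124.1794−71.2682)=0.5671; B=V−Δ·S=-27.8526
Node (2,0) S=30.9276: V=(p*·43.9717+(1−p*)·59.1262)/1.04=45.5517; Δ=(43.9717−59.1262)/(35.5667−20.4122)=-1.0000; B=V−Δ·S=76.4793
Node (2,1) S=53.8890: V=(p*·17.5661+(1−p*)·43.9717)/1.04=22.5903; Δ=(17.5661−43.9717)/(61.9723−35.5667)=-1.0000; B=V−Δ·S=76.4793
Node (2,2) S=93.8975: V=(p*·33.3875+(1−p*)·17.5661)/1.04=28.6883; Δ=(33.3875−17.5661)/(107.9821−61.9723)=0.3439; B=V−Δ·S=-3.6004
Node (1,0) S=46.8600: V=(p*·22.5903+(1−p*)·45.5517)/1.04=26.6778; Δ=(22.5903−45.5517)/(53.8890−30.9276)=-1.0000; B=V−Δ·S=73.5378
Node (1,1) S=81.6500: V=(p*·28.6883+(1−p*)·22.5903)/1.04=26.2686; Δ=(28.6883−22.5903)/(93.8975−53.8890)=0.1524; B=V−Δ·S=13.8238
Node (0,0) S=71.0000: V=(p*·26.2686+(1−p*)·26.6778)/1.04=25.3466; Δ=(26.2686−26.6778)/(81.6500−46.8600)=-0.0118; B=V−Δ·S=26.1817
The time-0 hedge costs 25.3466, which is the no-arbitrage price.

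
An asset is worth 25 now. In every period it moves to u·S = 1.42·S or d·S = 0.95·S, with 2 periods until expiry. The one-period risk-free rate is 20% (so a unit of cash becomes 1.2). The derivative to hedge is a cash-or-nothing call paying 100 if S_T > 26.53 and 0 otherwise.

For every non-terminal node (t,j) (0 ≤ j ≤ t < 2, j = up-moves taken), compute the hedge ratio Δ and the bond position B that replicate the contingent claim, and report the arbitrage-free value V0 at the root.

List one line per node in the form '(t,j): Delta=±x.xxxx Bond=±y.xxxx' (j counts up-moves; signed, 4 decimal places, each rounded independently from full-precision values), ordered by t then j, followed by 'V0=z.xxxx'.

(0,0): Delta=3.3198 Bond=-28.7649
(1,0): Delta=8.9586 Bond=-168.4397
(1,1): Delta=0.0000 Bond=83.3333
V0=54.2289

Risk-neutral probability p* = (R−d)/(u−d) = (1.2−0.95)/(1.42−0.95) = 0.5319.
At expiry t=2: V(2,0)=0.0000, V(2,1)=100.0000, V(2,2)=100.0000
(1,0): S=23.7500. Δ = (V_up−V_dn)/(S_up−S_dn) = (100.0000−0.0000)/(33.7250−22.5625) = 8.9586. V = [p*·100.0000 + (1−p*)·0.0000]/1.2 = 44.3262. B = V − Δ·S = -168.4397.
(1,1): S=35.5000. Δ = (V_up−V_dn)/(S_up−S_dn) = (100.0000−100.0000)/(50.4100−33.7250) = 0.0000. V = [p*·100.0000 + (1−p*)·100.0000]/1.2 = 83.3333. B = V − Δ·S = 83.3333.
(0,0): S=25.0000. Δ = (V_up−V_dn)/(S_up−S_dn) = (83.3333−44.3262)/(35.5000−23.7500) = 3.3198. V = [p*·83.3333 + (1−p*)·44.3262]/1.2 = 54.2289. B = V − Δ·S = -28.7649.
Check: Δ(0,0)·S0 + B(0,0) = 54.2289 = V0.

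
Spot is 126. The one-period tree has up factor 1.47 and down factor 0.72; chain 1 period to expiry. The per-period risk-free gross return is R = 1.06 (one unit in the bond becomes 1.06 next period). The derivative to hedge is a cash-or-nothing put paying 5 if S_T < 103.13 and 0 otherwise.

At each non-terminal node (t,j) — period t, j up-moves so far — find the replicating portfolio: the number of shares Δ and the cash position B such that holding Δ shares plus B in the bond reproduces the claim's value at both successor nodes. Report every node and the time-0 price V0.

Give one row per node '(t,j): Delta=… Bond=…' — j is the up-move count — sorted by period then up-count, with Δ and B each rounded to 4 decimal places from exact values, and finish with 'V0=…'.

The replicating-portfolio and risk-neutral prices coincide; use p* = (1.06−0.72)/(1.47−0.72) = 0.4533 for the latter.
At expiry t=1: V(1,0)=5.0000, V(1,1)=0.0000
Node (0,0) S=126.0000: V=(p*·0.0000+(1−p*)·5.0000)/1.06=2.5786; Δ=(0.0000−5.0000)/(185.2200−90.7200)=-0.0529; B=V−Δ·S=9.2453
Self-financing check: at every node Δ·S+B equals the discounted successor values.

(0,0): Delta=-0.0529 Bond=9.2453
V0=2.5786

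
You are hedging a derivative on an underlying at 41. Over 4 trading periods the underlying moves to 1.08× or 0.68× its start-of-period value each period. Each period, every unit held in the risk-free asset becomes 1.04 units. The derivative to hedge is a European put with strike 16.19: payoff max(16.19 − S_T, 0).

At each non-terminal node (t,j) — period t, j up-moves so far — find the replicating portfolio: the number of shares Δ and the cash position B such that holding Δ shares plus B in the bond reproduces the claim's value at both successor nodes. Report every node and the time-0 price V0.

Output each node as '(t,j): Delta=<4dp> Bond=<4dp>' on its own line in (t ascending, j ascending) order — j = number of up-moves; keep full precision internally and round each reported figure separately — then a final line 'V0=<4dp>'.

(0,0): Delta=-0.0036 Bond=0.1551
(1,0): Delta=-0.0381 Bond=1.1234
(1,1): Delta=-0.0012 Bond=0.0544
(2,0): Delta=-0.3241 Bond=6.5900
(2,1): Delta=-0.0181 Bond=0.5659
(2,2): Delta=0.0000 Bond=0.0000
(3,0): Delta=-1.0000 Bond=15.5673
(3,1): Delta=-0.2768 Bond=5.8854
(3,2): Delta=0.0000 Bond=0.0000
(3,3): Delta=0.0000 Bond=0.0000
V0=0.0076

The replicating-portfolio and risk-neutral prices coincide; use p* = (1.04−0.68)/(1.08−0.68) = 0.9000 for the latter.
At expiry t=4: V(4,0)=7.4236, V(4,1)=2.2670, V(4,2)=0.0000, V(4,3)=0.0000, V(4,4)=0.0000
(3,0): S=12.8917. Δ = (V_up−V_dn)/(S_up−S_dn) = (2.2670−7.4236)/(13.9230−8.7664) = -1.0000. V = [p*·2.2670 + (1−p*)·7.4236]/1.04 = 2.6756. B = V − Δ·S = 15.5673.
(3,1): S=20.4751. Δ = (V_up−V_dn)/(S_up−S_dn) = (0.0000−2.2670)/(22.1131−13.9230) = -0.2768. V = [p*·0.0000 + (1−p*)·2.2670]/1.04 = 0.2180. B = V − Δ·S = 5.8854.
(3,2): S=32.5192. Δ = (V_up−V_dn)/(S_up−S_dn) = (0.0000−0.0000)/(35.1208−22.1131) = 0.0000. V = [p*·0.0000 + (1−p*)·0.0000]/1.04 = 0.0000. B = V − Δ·S = 0.0000.
(3,3): S=51.6482. Δ = (V_up−V_dn)/(S_up−S_dn) = (0.0000−0.0000)/(55.7800−35.1208) = 0.0000. V = [p*·0.0000 + (1−p*)·0.0000]/1.04 = 0.0000. B = V − Δ·S = 0.0000.
(2,0): S=18.9584. Δ = (V_up−V_dn)/(S_up−S_dn) = (0.2180−2.6756)/(20.4751−12.8917) = -0.3241. V = [p*·0.2180 + (1−p*)·2.6756]/1.04 = 0.4459. B = V − Δ·S = 6.5900.
(2,1): S=30.1104. Δ = (V_up−V_dn)/(S_up−S_dn) = (0.0000−0.2180)/(32.5192−20.4751) = -0.0181. V = [p*·0.0000 + (1−p*)·0.2180]/1.04 = 0.0210. B = V − Δ·S = 0.5659.
(2,2): S=47.8224. Δ = (V_up−V_dn)/(S_up−S_dn) = (0.0000−0.0000)/(51.6482−32.5192) = 0.0000. V = [p*·0.0000 + (1−p*)·0.0000]/1.04 = 0.0000. B = V − Δ·S = 0.0000.
(1,0): S=27.8800. Δ = (V_up−V_dn)/(S_up−S_dn) = (0.0210−0.4459)/(30.1104−18.9584) = -0.0381. V = [p*·0.0210 + (1−p*)·0.4459]/1.04 = 0.0610. B = V − Δ·S = 1.1234.
(1,1): S=44.2800. Δ = (V_up−V_dn)/(S_up−S_dn) = (0.0000−0.0210)/(47.8224−30.1104) = -0.0012. V = [p*·0.0000 + (1−p*)·0.0210]/1.04 = 0.0020. B = V − Δ·S = 0.0544.
(0,0): S=41.0000. Δ = (V_up−V_dn)/(S_up−S_dn) = (0.0020−0.0610)/(44.2800−27.8800) = -0.0036. V = [p*·0.0020 + (1−p*)·0.0610]/1.04 = 0.0076. B = V − Δ·S = 0.1551.
Each (Δ,B) replicates both successor values, so the strategy is self-financing and V0 is arbitrage-free.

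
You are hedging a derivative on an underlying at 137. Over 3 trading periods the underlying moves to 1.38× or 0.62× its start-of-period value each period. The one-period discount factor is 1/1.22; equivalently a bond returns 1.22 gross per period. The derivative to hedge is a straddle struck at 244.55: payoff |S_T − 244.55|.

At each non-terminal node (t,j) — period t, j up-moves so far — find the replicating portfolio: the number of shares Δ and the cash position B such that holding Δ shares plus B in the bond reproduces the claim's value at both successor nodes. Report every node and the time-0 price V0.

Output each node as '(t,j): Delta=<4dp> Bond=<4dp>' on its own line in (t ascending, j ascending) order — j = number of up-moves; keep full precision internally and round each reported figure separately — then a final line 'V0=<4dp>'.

Since d<R<u, set p* = (R−d)/(u−d) = 0.7895; price each node as the discounted p*-expectation of its children.
Terminal values V(3,·): V(3,0)=211.8991, V(3,1)=171.8753, V(3,2)=82.7903, V(3,3)=115.4959
Node (2,0) S=52.6628: V=(p*·171.8753+(1−p*)·211.8991)/1.22=147.7880; Δ=(171.8753−211.8991)/(72.6747−32.6509)=-1.0000; B=V−Δ·S=200.4508
Node (2,1) S=117.2172: V=(p*·82.7903+(1−p*)·171.8753)/1.22=83.2336; Δ=(82.7903−171.8753)/(161.7597−72.6747)=-1.0000; B=V−Δ·S=200.4508
Node (2,2) S=260.9028: V=(p*·115.4959+(1−p*)·82.7903)/1.22=89.0250; Δ=(115.4959−82.7903)/(360.0459−161.7597)=0.1649; B=V−Δ·S=45.9913
Node (1,0) S=84.9400: V=(p*·83.2336+(1−p*)·147.7880)/1.22=79.3640; Δ=(83.2336−147.7880)/(117.2172−52.6628)=-1.0000; B=V−Δ·S=164.3040
Node (1,1) S=189.0600: V=(p*·89.0250+(1−p*)·83.2336)/1.22=71.9719; Δ=(89.0250−83.2336)/(260.9028−117.2172)=0.0403; B=V−Δ·S=64.3517
Node (0,0) S=137.0000: V=(p*·71.9719+(1−p*)·79.3640)/1.22=60.2690; Δ=(71.9719−79.3640)/(189.0600−84.9400)=-0.0710; B=V−Δ·S=69.9953
Self-financing check: at every node Δ·S+B equals the discounted successor values.

(0,0): Delta=-0.0710 Bond=69.9953
(1,0): Delta=-1.0000 Bond=164.3040
(1,1): Delta=0.0403 Bond=64.3517
(2,0): Delta=-1.0000 Bond=200.4508
(2,1): Delta=-1.0000 Bond=200.4508
(2,2): Delta=0.1649 Bond=45.9913
V0=60.2690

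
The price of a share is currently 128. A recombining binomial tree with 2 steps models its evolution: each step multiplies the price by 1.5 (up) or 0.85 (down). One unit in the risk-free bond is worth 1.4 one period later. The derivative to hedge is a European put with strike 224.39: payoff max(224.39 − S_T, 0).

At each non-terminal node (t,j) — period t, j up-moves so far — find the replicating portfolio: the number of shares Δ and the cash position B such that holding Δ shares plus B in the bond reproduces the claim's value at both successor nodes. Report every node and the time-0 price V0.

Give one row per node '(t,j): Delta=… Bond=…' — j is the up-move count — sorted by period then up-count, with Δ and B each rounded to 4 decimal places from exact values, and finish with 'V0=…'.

(0,0): Delta=-0.5379 Bond=78.5740
(1,0): Delta=-1.0000 Bond=160.2786
(1,1): Delta=-0.4903 Bond=100.8626
V0=9.7210

Under the risk-neutral measure, an up-move has probability p* = (R−d)/(u−d) = 0.8462 and values discount at R = 1.4.
At expiry t=2: V(2,0)=131.9100, V(2,1)=61.1900, V(2,2)=0.0000
(1,0): S=108.8000. Δ = (V_up−V_dn)/(S_up−S_dn) = (61.1900−131.9100)/(163.2000−92.4800) = -1.0000. V = [p*·61.1900 + (1−p*)·131.9100]/1.4 = 51.4786. B = V − Δ·S = 160.2786.
(1,1): S=192.0000. Δ = (V_up−V_dn)/(S_up−S_dn) = (0.0000−61.1900)/(288.0000−163.2000) = -0.4903. V = [p*·0.0000 + (1−p*)·61.1900]/1.4 = 6.7242. B = V − Δ·S = 100.8626.
(0,0): S=128.0000. Δ = (V_up−V_dn)/(S_up−S_dn) = (6.7242−51.4786)/(192.0000−108.8000) = -0.5379. V = [p*·6.7242 + (1−p*)·51.4786]/1.4 = 9.7210. B = V − Δ·S = 78.5740.
The time-0 hedge costs 9.7210, which is the no-arbitrage price.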